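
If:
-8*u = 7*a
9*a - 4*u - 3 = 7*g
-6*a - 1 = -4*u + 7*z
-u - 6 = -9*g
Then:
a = 552/949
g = 579/949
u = -483/949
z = -6193/6643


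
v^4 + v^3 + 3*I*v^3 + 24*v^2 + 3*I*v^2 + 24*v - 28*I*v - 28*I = (v + 1)*(v - 2*I)^2*(v + 7*I)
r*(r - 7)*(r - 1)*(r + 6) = r^4 - 2*r^3 - 41*r^2 + 42*r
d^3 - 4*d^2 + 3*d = d*(d - 3)*(d - 1)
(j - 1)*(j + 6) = j^2 + 5*j - 6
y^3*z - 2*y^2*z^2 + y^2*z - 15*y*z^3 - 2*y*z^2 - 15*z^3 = (y - 5*z)*(y + 3*z)*(y*z + z)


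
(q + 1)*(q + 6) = q^2 + 7*q + 6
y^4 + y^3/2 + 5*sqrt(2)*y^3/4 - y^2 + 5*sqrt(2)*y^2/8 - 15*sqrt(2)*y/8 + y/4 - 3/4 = (y - 1)*(y + 3/2)*(sqrt(2)*y/2 + 1)*(sqrt(2)*y + 1/2)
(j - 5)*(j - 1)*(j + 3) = j^3 - 3*j^2 - 13*j + 15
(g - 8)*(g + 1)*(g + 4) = g^3 - 3*g^2 - 36*g - 32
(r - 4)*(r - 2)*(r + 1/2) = r^3 - 11*r^2/2 + 5*r + 4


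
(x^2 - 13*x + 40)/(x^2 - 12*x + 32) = (x - 5)/(x - 4)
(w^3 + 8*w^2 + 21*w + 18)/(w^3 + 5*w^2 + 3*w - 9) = (w + 2)/(w - 1)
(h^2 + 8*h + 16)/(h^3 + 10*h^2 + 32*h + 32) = 1/(h + 2)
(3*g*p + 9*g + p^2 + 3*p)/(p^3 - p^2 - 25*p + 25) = (3*g*p + 9*g + p^2 + 3*p)/(p^3 - p^2 - 25*p + 25)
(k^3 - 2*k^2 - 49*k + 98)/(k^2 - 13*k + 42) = (k^2 + 5*k - 14)/(k - 6)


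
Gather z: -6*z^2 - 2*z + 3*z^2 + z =-3*z^2 - z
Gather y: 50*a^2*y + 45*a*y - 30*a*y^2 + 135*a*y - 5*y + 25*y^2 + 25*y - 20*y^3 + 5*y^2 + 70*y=-20*y^3 + y^2*(30 - 30*a) + y*(50*a^2 + 180*a + 90)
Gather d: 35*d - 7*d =28*d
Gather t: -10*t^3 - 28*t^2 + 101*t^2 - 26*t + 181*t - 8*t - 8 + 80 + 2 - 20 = -10*t^3 + 73*t^2 + 147*t + 54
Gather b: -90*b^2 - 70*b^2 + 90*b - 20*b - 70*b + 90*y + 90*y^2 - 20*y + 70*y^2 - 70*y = -160*b^2 + 160*y^2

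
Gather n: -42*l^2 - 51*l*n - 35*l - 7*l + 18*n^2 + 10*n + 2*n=-42*l^2 - 42*l + 18*n^2 + n*(12 - 51*l)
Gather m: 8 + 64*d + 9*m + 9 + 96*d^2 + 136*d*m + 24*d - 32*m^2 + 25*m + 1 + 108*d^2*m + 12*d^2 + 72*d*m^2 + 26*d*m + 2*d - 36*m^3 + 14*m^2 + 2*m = 108*d^2 + 90*d - 36*m^3 + m^2*(72*d - 18) + m*(108*d^2 + 162*d + 36) + 18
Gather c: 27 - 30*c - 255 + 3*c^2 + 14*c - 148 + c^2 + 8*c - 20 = 4*c^2 - 8*c - 396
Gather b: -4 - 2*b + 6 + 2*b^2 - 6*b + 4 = 2*b^2 - 8*b + 6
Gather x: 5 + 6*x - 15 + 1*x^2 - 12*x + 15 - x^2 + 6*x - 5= 0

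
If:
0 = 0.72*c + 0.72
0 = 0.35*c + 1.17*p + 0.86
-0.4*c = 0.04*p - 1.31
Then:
No Solution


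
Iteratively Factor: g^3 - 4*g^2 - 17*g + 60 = (g - 3)*(g^2 - g - 20) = (g - 3)*(g + 4)*(g - 5)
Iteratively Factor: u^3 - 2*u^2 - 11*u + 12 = (u - 4)*(u^2 + 2*u - 3) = (u - 4)*(u + 3)*(u - 1)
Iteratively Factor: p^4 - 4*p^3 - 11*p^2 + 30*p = (p - 5)*(p^3 + p^2 - 6*p) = (p - 5)*(p - 2)*(p^2 + 3*p) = (p - 5)*(p - 2)*(p + 3)*(p)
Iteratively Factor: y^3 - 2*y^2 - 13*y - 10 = (y + 1)*(y^2 - 3*y - 10) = (y - 5)*(y + 1)*(y + 2)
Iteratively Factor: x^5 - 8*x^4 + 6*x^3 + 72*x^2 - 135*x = (x + 3)*(x^4 - 11*x^3 + 39*x^2 - 45*x) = x*(x + 3)*(x^3 - 11*x^2 + 39*x - 45) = x*(x - 5)*(x + 3)*(x^2 - 6*x + 9) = x*(x - 5)*(x - 3)*(x + 3)*(x - 3)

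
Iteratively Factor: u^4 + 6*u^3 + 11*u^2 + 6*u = (u + 3)*(u^3 + 3*u^2 + 2*u) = u*(u + 3)*(u^2 + 3*u + 2) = u*(u + 2)*(u + 3)*(u + 1)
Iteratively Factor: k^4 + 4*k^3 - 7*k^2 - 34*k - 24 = (k - 3)*(k^3 + 7*k^2 + 14*k + 8) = (k - 3)*(k + 2)*(k^2 + 5*k + 4) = (k - 3)*(k + 2)*(k + 4)*(k + 1)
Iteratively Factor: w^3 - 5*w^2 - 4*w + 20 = (w + 2)*(w^2 - 7*w + 10) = (w - 2)*(w + 2)*(w - 5)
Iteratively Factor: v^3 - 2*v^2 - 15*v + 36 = (v + 4)*(v^2 - 6*v + 9) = (v - 3)*(v + 4)*(v - 3)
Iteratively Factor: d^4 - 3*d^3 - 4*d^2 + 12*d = (d)*(d^3 - 3*d^2 - 4*d + 12) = d*(d - 3)*(d^2 - 4) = d*(d - 3)*(d + 2)*(d - 2)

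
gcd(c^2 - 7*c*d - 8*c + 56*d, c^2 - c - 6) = 1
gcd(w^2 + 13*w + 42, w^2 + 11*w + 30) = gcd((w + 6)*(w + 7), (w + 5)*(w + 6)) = w + 6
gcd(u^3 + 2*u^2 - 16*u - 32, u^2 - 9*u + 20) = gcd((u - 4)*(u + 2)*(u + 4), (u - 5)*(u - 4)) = u - 4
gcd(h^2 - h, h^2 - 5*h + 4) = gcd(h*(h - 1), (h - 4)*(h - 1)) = h - 1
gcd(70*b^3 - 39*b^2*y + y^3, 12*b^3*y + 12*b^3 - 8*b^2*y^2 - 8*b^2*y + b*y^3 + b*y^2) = -2*b + y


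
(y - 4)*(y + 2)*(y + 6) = y^3 + 4*y^2 - 20*y - 48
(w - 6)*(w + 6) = w^2 - 36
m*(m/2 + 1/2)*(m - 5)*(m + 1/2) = m^4/2 - 7*m^3/4 - 7*m^2/2 - 5*m/4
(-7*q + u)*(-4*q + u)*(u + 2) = 28*q^2*u + 56*q^2 - 11*q*u^2 - 22*q*u + u^3 + 2*u^2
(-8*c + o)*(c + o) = -8*c^2 - 7*c*o + o^2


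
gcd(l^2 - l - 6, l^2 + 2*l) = l + 2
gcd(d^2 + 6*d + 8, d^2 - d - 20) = d + 4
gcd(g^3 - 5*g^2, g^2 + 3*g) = g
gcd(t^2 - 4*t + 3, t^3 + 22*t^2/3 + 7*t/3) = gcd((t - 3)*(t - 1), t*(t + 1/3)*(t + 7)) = 1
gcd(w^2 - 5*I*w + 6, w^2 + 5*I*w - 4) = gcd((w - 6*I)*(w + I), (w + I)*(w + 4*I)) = w + I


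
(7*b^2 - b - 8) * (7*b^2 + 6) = 49*b^4 - 7*b^3 - 14*b^2 - 6*b - 48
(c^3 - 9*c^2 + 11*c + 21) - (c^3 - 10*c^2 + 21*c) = c^2 - 10*c + 21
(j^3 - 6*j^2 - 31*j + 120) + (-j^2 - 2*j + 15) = j^3 - 7*j^2 - 33*j + 135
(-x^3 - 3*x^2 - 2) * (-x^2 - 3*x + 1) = x^5 + 6*x^4 + 8*x^3 - x^2 + 6*x - 2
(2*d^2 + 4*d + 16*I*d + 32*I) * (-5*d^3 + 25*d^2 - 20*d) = -10*d^5 + 30*d^4 - 80*I*d^4 + 60*d^3 + 240*I*d^3 - 80*d^2 + 480*I*d^2 - 640*I*d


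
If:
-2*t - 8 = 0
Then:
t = -4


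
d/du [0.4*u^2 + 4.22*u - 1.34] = 0.8*u + 4.22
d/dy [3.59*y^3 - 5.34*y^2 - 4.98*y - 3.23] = 10.77*y^2 - 10.68*y - 4.98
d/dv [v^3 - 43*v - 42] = 3*v^2 - 43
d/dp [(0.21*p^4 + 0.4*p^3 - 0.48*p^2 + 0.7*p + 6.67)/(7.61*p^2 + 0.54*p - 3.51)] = (3.1962*p^5 + 3.3842*p^4 - 2.5164*p^3 - 9.7982*p^2 - 98.1478*p - 6.0588)/(57.9121*p^4 + 8.2188*p^3 - 53.1306*p^2 - 3.7908*p + 12.3201)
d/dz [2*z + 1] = 2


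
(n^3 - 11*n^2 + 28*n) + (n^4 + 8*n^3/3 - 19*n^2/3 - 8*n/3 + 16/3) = n^4 + 11*n^3/3 - 52*n^2/3 + 76*n/3 + 16/3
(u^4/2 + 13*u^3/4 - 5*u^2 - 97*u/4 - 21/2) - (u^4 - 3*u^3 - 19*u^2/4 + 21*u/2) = -u^4/2 + 25*u^3/4 - u^2/4 - 139*u/4 - 21/2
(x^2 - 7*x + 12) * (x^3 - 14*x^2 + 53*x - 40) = x^5 - 21*x^4 + 163*x^3 - 579*x^2 + 916*x - 480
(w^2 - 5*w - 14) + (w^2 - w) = 2*w^2 - 6*w - 14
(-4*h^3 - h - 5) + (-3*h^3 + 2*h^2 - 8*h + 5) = -7*h^3 + 2*h^2 - 9*h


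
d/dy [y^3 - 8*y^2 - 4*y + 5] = 3*y^2 - 16*y - 4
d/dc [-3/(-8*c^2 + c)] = 3*(1 - 16*c)/(c^2*(8*c - 1)^2)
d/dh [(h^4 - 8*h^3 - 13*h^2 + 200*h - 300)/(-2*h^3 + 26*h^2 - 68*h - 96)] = (-h^4 + 14*h^3 - 15*h^2 + 68*h - 550)/(2*(h^4 - 14*h^3 + 33*h^2 + 112*h + 64))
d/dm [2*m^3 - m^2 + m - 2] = 6*m^2 - 2*m + 1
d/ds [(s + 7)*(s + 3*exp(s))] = s + (s + 7)*(3*exp(s) + 1) + 3*exp(s)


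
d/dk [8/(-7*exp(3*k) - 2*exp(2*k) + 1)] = (168*exp(k) + 32)*exp(2*k)/(7*exp(3*k) + 2*exp(2*k) - 1)^2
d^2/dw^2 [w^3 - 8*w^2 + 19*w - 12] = 6*w - 16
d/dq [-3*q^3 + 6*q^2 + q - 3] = -9*q^2 + 12*q + 1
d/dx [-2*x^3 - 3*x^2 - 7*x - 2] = -6*x^2 - 6*x - 7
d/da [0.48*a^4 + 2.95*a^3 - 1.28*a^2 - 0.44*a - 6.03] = 1.92*a^3 + 8.85*a^2 - 2.56*a - 0.44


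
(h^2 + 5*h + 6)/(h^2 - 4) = (h + 3)/(h - 2)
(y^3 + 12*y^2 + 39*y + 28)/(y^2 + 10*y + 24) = (y^2 + 8*y + 7)/(y + 6)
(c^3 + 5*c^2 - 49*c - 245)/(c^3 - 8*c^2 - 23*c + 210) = (c + 7)/(c - 6)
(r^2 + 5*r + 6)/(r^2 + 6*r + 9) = (r + 2)/(r + 3)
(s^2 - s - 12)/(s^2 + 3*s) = (s - 4)/s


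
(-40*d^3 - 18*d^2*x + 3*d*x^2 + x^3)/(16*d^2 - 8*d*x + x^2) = (10*d^2 + 7*d*x + x^2)/(-4*d + x)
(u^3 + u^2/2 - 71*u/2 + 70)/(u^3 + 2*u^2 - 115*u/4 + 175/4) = 2*(u - 4)/(2*u - 5)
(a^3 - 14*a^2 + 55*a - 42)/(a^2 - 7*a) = a - 7 + 6/a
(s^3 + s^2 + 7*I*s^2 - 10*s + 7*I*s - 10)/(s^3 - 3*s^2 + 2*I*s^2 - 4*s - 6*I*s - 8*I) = (s + 5*I)/(s - 4)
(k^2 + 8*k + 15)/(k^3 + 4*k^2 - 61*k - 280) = (k + 3)/(k^2 - k - 56)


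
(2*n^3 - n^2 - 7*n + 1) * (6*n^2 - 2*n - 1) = 12*n^5 - 10*n^4 - 42*n^3 + 21*n^2 + 5*n - 1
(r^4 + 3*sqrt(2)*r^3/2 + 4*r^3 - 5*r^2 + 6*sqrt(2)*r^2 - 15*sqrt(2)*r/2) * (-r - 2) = -r^5 - 6*r^4 - 3*sqrt(2)*r^4/2 - 9*sqrt(2)*r^3 - 3*r^3 - 9*sqrt(2)*r^2/2 + 10*r^2 + 15*sqrt(2)*r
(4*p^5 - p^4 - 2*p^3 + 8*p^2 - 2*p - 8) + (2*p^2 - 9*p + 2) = 4*p^5 - p^4 - 2*p^3 + 10*p^2 - 11*p - 6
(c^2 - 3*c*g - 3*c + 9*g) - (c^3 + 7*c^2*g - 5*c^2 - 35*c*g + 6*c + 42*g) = -c^3 - 7*c^2*g + 6*c^2 + 32*c*g - 9*c - 33*g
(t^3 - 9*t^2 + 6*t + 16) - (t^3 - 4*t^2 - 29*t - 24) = -5*t^2 + 35*t + 40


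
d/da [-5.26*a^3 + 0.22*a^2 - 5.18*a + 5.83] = -15.78*a^2 + 0.44*a - 5.18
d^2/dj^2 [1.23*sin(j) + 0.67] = -1.23*sin(j)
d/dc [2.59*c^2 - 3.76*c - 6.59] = 5.18*c - 3.76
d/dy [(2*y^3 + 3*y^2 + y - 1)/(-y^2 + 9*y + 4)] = (-2*y^4 + 36*y^3 + 52*y^2 + 22*y + 13)/(y^4 - 18*y^3 + 73*y^2 + 72*y + 16)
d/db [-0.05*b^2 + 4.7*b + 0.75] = 4.7 - 0.1*b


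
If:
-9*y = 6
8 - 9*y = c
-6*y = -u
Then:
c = 14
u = -4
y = -2/3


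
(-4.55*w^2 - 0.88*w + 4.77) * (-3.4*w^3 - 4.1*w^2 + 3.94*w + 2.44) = 15.47*w^5 + 21.647*w^4 - 30.537*w^3 - 34.1262*w^2 + 16.6466*w + 11.6388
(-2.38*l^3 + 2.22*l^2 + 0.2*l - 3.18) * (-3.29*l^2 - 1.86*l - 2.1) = 7.8302*l^5 - 2.877*l^4 + 0.210799999999999*l^3 + 5.4282*l^2 + 5.4948*l + 6.678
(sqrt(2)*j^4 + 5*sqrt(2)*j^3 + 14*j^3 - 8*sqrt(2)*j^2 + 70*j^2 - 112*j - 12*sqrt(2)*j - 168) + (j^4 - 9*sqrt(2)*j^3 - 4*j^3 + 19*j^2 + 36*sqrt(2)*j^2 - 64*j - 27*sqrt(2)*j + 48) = j^4 + sqrt(2)*j^4 - 4*sqrt(2)*j^3 + 10*j^3 + 28*sqrt(2)*j^2 + 89*j^2 - 176*j - 39*sqrt(2)*j - 120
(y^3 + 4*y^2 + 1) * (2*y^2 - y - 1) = 2*y^5 + 7*y^4 - 5*y^3 - 2*y^2 - y - 1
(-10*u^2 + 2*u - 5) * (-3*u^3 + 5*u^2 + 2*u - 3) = 30*u^5 - 56*u^4 + 5*u^3 + 9*u^2 - 16*u + 15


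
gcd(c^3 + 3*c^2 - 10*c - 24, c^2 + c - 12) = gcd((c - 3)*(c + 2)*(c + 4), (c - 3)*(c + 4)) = c^2 + c - 12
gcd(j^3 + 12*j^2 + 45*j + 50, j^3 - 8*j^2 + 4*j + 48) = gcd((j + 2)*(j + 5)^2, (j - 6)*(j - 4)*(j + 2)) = j + 2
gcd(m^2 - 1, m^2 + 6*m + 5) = m + 1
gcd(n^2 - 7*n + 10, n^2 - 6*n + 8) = n - 2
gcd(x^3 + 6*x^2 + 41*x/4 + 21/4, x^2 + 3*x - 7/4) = x + 7/2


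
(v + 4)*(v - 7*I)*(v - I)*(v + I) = v^4 + 4*v^3 - 7*I*v^3 + v^2 - 28*I*v^2 + 4*v - 7*I*v - 28*I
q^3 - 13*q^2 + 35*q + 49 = (q - 7)^2*(q + 1)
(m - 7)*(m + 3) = m^2 - 4*m - 21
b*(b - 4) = b^2 - 4*b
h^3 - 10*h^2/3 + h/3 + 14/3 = (h - 7/3)*(h - 2)*(h + 1)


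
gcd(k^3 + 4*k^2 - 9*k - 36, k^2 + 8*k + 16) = k + 4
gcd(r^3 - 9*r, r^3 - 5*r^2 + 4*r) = r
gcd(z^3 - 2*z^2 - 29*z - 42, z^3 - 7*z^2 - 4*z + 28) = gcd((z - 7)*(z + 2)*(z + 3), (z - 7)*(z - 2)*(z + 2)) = z^2 - 5*z - 14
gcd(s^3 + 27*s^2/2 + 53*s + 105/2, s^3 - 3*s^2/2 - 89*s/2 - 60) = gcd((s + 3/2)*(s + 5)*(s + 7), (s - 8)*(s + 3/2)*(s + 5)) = s^2 + 13*s/2 + 15/2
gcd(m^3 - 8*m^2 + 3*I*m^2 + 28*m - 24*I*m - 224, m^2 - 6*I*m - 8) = m - 4*I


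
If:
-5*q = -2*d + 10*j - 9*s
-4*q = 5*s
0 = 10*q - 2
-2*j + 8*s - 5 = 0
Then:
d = -362/25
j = -157/50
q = 1/5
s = -4/25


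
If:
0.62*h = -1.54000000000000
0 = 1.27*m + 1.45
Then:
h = -2.48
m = -1.14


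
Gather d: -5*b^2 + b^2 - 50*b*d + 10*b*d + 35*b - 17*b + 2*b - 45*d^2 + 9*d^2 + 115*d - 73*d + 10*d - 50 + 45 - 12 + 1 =-4*b^2 + 20*b - 36*d^2 + d*(52 - 40*b) - 16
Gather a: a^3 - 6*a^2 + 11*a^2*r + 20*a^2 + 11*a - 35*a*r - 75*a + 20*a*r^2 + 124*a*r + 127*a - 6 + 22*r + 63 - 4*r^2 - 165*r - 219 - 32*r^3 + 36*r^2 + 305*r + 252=a^3 + a^2*(11*r + 14) + a*(20*r^2 + 89*r + 63) - 32*r^3 + 32*r^2 + 162*r + 90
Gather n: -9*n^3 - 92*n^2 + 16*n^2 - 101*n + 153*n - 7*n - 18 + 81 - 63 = -9*n^3 - 76*n^2 + 45*n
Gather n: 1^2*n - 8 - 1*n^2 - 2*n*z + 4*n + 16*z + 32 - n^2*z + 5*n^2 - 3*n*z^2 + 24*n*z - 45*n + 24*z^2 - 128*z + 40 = n^2*(4 - z) + n*(-3*z^2 + 22*z - 40) + 24*z^2 - 112*z + 64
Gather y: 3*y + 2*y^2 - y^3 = -y^3 + 2*y^2 + 3*y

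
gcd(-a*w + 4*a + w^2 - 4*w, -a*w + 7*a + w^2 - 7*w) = -a + w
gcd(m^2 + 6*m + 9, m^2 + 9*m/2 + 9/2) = m + 3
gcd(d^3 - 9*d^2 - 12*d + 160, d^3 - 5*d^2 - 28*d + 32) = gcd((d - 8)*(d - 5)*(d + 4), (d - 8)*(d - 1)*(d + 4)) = d^2 - 4*d - 32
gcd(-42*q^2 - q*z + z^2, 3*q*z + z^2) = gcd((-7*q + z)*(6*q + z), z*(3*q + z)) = 1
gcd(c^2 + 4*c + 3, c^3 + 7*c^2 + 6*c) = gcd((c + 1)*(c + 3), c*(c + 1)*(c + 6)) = c + 1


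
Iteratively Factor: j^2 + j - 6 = (j - 2)*(j + 3)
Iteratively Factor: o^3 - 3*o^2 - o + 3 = (o - 1)*(o^2 - 2*o - 3) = (o - 1)*(o + 1)*(o - 3)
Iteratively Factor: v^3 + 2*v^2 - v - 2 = (v - 1)*(v^2 + 3*v + 2) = (v - 1)*(v + 1)*(v + 2)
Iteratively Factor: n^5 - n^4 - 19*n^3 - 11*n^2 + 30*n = (n)*(n^4 - n^3 - 19*n^2 - 11*n + 30) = n*(n + 2)*(n^3 - 3*n^2 - 13*n + 15) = n*(n - 5)*(n + 2)*(n^2 + 2*n - 3) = n*(n - 5)*(n + 2)*(n + 3)*(n - 1)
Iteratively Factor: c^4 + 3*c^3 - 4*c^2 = (c)*(c^3 + 3*c^2 - 4*c) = c*(c - 1)*(c^2 + 4*c) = c^2*(c - 1)*(c + 4)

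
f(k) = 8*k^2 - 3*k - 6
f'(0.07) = -1.88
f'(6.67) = 103.72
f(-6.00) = 300.00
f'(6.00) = 93.00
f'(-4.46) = -74.36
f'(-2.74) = -46.84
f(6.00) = 264.00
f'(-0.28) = -7.48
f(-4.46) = 166.51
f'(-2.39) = -41.24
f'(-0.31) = -7.96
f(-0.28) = -4.53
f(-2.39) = 46.87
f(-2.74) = 62.28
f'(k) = 16*k - 3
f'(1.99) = 28.84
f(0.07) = -6.17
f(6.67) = 329.90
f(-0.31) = -4.30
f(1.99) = 19.71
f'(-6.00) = -99.00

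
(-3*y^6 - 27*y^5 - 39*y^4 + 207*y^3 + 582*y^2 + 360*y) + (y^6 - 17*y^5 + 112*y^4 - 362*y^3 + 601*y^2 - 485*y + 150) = -2*y^6 - 44*y^5 + 73*y^4 - 155*y^3 + 1183*y^2 - 125*y + 150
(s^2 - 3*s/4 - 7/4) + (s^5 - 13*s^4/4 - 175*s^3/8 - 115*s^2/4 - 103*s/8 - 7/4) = s^5 - 13*s^4/4 - 175*s^3/8 - 111*s^2/4 - 109*s/8 - 7/2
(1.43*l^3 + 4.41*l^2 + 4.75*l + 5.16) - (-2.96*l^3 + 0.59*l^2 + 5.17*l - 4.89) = 4.39*l^3 + 3.82*l^2 - 0.42*l + 10.05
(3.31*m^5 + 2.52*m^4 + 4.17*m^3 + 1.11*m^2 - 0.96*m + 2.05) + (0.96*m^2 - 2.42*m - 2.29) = 3.31*m^5 + 2.52*m^4 + 4.17*m^3 + 2.07*m^2 - 3.38*m - 0.24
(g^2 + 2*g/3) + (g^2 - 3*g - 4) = 2*g^2 - 7*g/3 - 4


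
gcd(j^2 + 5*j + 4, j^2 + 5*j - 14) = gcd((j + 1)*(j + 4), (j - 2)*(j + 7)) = 1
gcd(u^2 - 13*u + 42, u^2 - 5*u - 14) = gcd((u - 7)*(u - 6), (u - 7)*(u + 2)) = u - 7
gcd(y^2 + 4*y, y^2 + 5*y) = y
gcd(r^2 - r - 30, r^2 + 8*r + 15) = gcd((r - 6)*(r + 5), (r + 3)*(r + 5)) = r + 5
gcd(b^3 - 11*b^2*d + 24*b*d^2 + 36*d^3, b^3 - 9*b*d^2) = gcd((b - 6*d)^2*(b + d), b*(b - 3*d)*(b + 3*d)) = 1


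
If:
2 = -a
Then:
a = -2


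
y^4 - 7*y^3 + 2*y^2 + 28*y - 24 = (y - 6)*(y - 2)*(y - 1)*(y + 2)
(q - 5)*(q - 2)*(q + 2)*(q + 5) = q^4 - 29*q^2 + 100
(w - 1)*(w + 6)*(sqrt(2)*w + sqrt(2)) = sqrt(2)*w^3 + 6*sqrt(2)*w^2 - sqrt(2)*w - 6*sqrt(2)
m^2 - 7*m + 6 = (m - 6)*(m - 1)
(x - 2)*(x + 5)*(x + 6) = x^3 + 9*x^2 + 8*x - 60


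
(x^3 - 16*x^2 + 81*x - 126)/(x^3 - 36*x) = (x^2 - 10*x + 21)/(x*(x + 6))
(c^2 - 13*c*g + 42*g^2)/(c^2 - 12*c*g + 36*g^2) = (c - 7*g)/(c - 6*g)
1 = 1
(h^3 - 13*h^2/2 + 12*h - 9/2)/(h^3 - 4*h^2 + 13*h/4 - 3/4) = 2*(h - 3)/(2*h - 1)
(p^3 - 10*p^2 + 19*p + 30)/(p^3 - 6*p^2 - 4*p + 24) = (p^2 - 4*p - 5)/(p^2 - 4)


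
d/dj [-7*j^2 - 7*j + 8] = -14*j - 7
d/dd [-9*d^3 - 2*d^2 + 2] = d*(-27*d - 4)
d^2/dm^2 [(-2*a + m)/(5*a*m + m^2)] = 2*(3*m*(-a - m)*(5*a + m) - (2*a - m)*(5*a + 2*m)^2)/(m^3*(5*a + m)^3)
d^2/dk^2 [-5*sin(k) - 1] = 5*sin(k)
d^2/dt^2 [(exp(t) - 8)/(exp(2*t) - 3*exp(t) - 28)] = (exp(4*t) - 29*exp(3*t) + 240*exp(2*t) - 1052*exp(t) + 1456)*exp(t)/(exp(6*t) - 9*exp(5*t) - 57*exp(4*t) + 477*exp(3*t) + 1596*exp(2*t) - 7056*exp(t) - 21952)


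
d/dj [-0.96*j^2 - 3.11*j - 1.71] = -1.92*j - 3.11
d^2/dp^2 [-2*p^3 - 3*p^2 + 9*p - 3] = -12*p - 6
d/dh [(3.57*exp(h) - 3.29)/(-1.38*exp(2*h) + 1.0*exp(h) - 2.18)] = (4.9266*exp(2*h) - 9.0804*exp(h) - 4.4926)*exp(h)/(1.9044*exp(4*h) - 2.76*exp(3*h) + 7.0168*exp(2*h) - 4.36*exp(h) + 4.7524)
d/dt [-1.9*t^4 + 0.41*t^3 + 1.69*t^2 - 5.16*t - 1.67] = -7.6*t^3 + 1.23*t^2 + 3.38*t - 5.16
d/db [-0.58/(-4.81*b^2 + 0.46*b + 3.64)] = (0.2668 - 5.5796*b)/(-4.81*b^2 + 0.46*b + 3.64)^2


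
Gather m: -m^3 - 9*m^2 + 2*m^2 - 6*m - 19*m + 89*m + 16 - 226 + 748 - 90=-m^3 - 7*m^2 + 64*m + 448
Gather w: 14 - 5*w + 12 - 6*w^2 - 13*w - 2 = -6*w^2 - 18*w + 24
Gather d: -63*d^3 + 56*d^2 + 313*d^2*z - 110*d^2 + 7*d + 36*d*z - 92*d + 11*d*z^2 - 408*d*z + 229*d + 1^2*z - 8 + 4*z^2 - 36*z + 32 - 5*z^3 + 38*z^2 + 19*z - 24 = -63*d^3 + d^2*(313*z - 54) + d*(11*z^2 - 372*z + 144) - 5*z^3 + 42*z^2 - 16*z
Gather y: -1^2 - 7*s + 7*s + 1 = 0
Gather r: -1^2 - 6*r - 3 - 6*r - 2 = -12*r - 6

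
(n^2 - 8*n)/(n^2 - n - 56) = n/(n + 7)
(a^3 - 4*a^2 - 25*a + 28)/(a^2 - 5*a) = (a^3 - 4*a^2 - 25*a + 28)/(a*(a - 5))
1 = 1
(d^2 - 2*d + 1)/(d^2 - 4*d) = (d^2 - 2*d + 1)/(d*(d - 4))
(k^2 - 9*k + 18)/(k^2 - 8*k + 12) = (k - 3)/(k - 2)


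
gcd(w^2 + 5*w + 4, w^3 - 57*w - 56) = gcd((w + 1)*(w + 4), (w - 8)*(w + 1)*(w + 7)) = w + 1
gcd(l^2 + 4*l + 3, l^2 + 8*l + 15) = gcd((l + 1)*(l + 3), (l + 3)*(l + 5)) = l + 3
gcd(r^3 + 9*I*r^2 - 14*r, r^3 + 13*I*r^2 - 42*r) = r^2 + 7*I*r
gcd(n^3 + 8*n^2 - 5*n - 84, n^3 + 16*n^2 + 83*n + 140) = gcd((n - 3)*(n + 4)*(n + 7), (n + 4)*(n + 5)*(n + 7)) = n^2 + 11*n + 28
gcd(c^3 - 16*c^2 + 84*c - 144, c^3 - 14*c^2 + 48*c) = c - 6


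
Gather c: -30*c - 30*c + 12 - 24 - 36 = -60*c - 48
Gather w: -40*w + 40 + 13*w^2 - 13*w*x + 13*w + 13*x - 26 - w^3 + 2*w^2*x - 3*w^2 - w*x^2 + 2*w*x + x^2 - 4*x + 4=-w^3 + w^2*(2*x + 10) + w*(-x^2 - 11*x - 27) + x^2 + 9*x + 18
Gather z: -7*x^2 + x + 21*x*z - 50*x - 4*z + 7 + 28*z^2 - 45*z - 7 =-7*x^2 - 49*x + 28*z^2 + z*(21*x - 49)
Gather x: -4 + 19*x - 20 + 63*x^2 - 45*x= 63*x^2 - 26*x - 24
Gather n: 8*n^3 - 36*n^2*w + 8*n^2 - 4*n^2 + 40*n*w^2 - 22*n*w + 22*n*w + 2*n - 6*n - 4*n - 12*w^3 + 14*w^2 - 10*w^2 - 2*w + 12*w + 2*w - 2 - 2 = 8*n^3 + n^2*(4 - 36*w) + n*(40*w^2 - 8) - 12*w^3 + 4*w^2 + 12*w - 4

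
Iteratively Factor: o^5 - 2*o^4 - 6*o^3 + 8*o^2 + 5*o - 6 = (o + 1)*(o^4 - 3*o^3 - 3*o^2 + 11*o - 6) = (o + 1)*(o + 2)*(o^3 - 5*o^2 + 7*o - 3) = (o - 1)*(o + 1)*(o + 2)*(o^2 - 4*o + 3) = (o - 3)*(o - 1)*(o + 1)*(o + 2)*(o - 1)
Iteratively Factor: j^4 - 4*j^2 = (j)*(j^3 - 4*j) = j*(j - 2)*(j^2 + 2*j) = j*(j - 2)*(j + 2)*(j)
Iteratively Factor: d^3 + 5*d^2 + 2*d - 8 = (d + 4)*(d^2 + d - 2) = (d - 1)*(d + 4)*(d + 2)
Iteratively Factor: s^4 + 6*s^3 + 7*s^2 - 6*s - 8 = (s + 1)*(s^3 + 5*s^2 + 2*s - 8) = (s + 1)*(s + 4)*(s^2 + s - 2) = (s - 1)*(s + 1)*(s + 4)*(s + 2)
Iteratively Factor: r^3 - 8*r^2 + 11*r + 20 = (r - 4)*(r^2 - 4*r - 5) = (r - 4)*(r + 1)*(r - 5)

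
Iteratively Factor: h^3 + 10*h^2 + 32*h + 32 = (h + 2)*(h^2 + 8*h + 16) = (h + 2)*(h + 4)*(h + 4)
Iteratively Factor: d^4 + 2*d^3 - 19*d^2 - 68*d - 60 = (d + 2)*(d^3 - 19*d - 30) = (d + 2)^2*(d^2 - 2*d - 15) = (d + 2)^2*(d + 3)*(d - 5)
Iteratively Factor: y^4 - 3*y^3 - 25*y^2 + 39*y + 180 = (y - 5)*(y^3 + 2*y^2 - 15*y - 36) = (y - 5)*(y + 3)*(y^2 - y - 12) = (y - 5)*(y - 4)*(y + 3)*(y + 3)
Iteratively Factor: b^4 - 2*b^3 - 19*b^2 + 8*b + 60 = (b + 2)*(b^3 - 4*b^2 - 11*b + 30) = (b - 5)*(b + 2)*(b^2 + b - 6) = (b - 5)*(b + 2)*(b + 3)*(b - 2)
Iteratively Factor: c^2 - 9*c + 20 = (c - 5)*(c - 4)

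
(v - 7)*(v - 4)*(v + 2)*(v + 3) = v^4 - 6*v^3 - 21*v^2 + 74*v + 168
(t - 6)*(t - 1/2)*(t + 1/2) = t^3 - 6*t^2 - t/4 + 3/2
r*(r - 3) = r^2 - 3*r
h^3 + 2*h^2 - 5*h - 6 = (h - 2)*(h + 1)*(h + 3)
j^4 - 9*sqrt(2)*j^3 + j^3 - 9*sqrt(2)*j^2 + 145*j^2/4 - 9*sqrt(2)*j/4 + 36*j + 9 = (j + 1/2)^2*(j - 6*sqrt(2))*(j - 3*sqrt(2))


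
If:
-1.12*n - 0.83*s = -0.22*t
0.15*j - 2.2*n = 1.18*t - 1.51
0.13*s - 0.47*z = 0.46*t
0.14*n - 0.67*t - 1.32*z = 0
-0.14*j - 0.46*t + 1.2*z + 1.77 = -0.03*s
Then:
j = -35.90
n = -4.98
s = 8.31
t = 6.00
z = -3.57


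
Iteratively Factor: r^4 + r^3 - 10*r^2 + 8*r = (r)*(r^3 + r^2 - 10*r + 8) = r*(r - 1)*(r^2 + 2*r - 8) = r*(r - 2)*(r - 1)*(r + 4)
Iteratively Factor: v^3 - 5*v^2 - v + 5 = (v + 1)*(v^2 - 6*v + 5) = (v - 1)*(v + 1)*(v - 5)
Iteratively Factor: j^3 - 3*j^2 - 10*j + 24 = (j - 4)*(j^2 + j - 6) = (j - 4)*(j - 2)*(j + 3)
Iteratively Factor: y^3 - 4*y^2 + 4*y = (y - 2)*(y^2 - 2*y) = y*(y - 2)*(y - 2)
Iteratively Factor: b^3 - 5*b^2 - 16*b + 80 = (b - 5)*(b^2 - 16) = (b - 5)*(b + 4)*(b - 4)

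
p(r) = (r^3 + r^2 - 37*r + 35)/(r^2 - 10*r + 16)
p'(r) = (10 - 2*r)*(r^3 + r^2 - 37*r + 35)/(r^2 - 10*r + 16)^2 + (3*r^2 + 2*r - 37)/(r^2 - 10*r + 16) = (r^4 - 20*r^3 + 75*r^2 - 38*r - 242)/(r^4 - 20*r^3 + 132*r^2 - 320*r + 256)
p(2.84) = 9.02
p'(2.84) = -7.35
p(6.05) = -8.76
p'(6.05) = -13.08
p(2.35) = 16.92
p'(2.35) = -37.38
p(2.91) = 8.54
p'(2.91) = -6.46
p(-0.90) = 2.65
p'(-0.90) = -0.20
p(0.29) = 1.85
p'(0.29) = -1.42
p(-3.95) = 1.90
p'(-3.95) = 0.51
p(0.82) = 0.69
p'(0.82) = -3.25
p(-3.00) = 2.33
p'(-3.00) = 0.39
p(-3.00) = 2.33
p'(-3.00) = 0.39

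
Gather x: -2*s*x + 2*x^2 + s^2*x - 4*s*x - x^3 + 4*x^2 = -x^3 + 6*x^2 + x*(s^2 - 6*s)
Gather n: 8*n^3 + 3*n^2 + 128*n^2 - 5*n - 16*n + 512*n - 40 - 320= 8*n^3 + 131*n^2 + 491*n - 360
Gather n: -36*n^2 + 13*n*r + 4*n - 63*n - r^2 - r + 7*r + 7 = -36*n^2 + n*(13*r - 59) - r^2 + 6*r + 7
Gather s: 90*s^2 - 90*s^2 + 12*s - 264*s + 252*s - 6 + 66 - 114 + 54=0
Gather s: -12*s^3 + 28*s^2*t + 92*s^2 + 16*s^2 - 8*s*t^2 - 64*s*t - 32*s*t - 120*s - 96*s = -12*s^3 + s^2*(28*t + 108) + s*(-8*t^2 - 96*t - 216)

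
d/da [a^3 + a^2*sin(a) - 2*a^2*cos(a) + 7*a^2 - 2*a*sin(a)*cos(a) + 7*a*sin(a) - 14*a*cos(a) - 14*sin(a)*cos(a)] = 2*a^2*sin(a) + a^2*cos(a) + 3*a^2 + 16*a*sin(a) + 3*a*cos(a) - 2*a*cos(2*a) + 14*a + 7*sin(a) - sin(2*a) - 14*cos(a) - 14*cos(2*a)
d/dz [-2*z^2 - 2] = -4*z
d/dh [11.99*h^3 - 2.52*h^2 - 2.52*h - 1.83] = 35.97*h^2 - 5.04*h - 2.52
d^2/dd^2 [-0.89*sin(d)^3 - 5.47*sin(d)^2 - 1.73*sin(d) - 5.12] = 2.3975*sin(d) - 2.0025*sin(3*d) - 10.94*cos(2*d)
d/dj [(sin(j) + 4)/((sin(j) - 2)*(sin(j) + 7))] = (-8*sin(j) + cos(j)^2 - 35)*cos(j)/((sin(j) - 2)^2*(sin(j) + 7)^2)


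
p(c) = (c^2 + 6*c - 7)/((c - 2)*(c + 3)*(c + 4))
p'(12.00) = -0.00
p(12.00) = 0.09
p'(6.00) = -0.03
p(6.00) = 0.18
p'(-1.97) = -2.43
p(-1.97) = 1.80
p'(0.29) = -0.26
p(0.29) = 0.21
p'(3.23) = -0.23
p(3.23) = 0.41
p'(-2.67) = -27.99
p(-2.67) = 7.75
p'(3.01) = -0.33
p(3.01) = 0.47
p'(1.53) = -1.43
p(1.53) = -0.38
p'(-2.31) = -5.86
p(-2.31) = 3.09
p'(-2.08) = -3.12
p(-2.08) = 2.10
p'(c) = (2*c + 6)/((c - 2)*(c + 3)*(c + 4)) - (c^2 + 6*c - 7)/((c - 2)*(c + 3)*(c + 4)^2) - (c^2 + 6*c - 7)/((c - 2)*(c + 3)^2*(c + 4)) - (c^2 + 6*c - 7)/((c - 2)^2*(c + 3)*(c + 4)) = (-c^4 - 12*c^3 - 11*c^2 + 22*c - 158)/(c^6 + 10*c^5 + 21*c^4 - 68*c^3 - 236*c^2 + 96*c + 576)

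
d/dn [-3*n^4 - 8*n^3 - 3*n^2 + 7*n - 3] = -12*n^3 - 24*n^2 - 6*n + 7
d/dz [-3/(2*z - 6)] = 3/(2*(z - 3)^2)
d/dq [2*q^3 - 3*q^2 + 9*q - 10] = 6*q^2 - 6*q + 9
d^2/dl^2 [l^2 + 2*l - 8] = 2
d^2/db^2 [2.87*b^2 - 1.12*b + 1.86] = 5.74000000000000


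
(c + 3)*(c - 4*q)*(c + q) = c^3 - 3*c^2*q + 3*c^2 - 4*c*q^2 - 9*c*q - 12*q^2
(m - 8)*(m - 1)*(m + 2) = m^3 - 7*m^2 - 10*m + 16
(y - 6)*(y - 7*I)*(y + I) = y^3 - 6*y^2 - 6*I*y^2 + 7*y + 36*I*y - 42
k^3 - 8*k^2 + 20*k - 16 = (k - 4)*(k - 2)^2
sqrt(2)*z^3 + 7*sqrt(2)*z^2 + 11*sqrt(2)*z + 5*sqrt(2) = (z + 1)*(z + 5)*(sqrt(2)*z + sqrt(2))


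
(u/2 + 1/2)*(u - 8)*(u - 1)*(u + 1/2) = u^4/2 - 15*u^3/4 - 5*u^2/2 + 15*u/4 + 2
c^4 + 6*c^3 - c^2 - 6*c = c*(c - 1)*(c + 1)*(c + 6)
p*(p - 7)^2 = p^3 - 14*p^2 + 49*p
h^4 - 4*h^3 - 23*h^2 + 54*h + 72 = (h - 6)*(h - 3)*(h + 1)*(h + 4)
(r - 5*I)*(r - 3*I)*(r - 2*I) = r^3 - 10*I*r^2 - 31*r + 30*I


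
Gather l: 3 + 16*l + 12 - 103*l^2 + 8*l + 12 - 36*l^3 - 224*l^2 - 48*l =-36*l^3 - 327*l^2 - 24*l + 27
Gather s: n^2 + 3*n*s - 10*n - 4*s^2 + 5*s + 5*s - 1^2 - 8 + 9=n^2 - 10*n - 4*s^2 + s*(3*n + 10)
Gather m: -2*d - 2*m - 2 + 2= -2*d - 2*m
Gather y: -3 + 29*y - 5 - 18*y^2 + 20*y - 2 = -18*y^2 + 49*y - 10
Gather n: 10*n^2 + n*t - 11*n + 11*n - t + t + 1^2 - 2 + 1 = 10*n^2 + n*t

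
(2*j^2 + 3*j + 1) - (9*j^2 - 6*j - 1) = -7*j^2 + 9*j + 2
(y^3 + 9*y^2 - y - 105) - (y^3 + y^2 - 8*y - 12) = 8*y^2 + 7*y - 93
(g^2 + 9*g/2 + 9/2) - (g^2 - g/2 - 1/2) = 5*g + 5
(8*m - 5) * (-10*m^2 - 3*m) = -80*m^3 + 26*m^2 + 15*m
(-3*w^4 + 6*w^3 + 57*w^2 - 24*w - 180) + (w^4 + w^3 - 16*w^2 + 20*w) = -2*w^4 + 7*w^3 + 41*w^2 - 4*w - 180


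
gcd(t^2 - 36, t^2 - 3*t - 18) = t - 6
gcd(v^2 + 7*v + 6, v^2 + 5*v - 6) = v + 6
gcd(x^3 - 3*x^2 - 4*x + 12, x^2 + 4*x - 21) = x - 3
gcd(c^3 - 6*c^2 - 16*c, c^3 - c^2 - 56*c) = c^2 - 8*c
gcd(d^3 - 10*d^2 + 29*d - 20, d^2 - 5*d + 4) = d^2 - 5*d + 4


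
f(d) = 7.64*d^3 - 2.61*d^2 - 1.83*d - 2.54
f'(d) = 22.92*d^2 - 5.22*d - 1.83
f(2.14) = 56.47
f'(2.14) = 91.96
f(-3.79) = -449.02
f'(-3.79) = 347.18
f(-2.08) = -78.78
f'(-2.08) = 108.19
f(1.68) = 23.25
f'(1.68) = 54.09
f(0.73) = -2.29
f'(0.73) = 6.57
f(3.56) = 302.57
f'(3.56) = 270.07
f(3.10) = 194.31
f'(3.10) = 202.25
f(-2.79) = -183.67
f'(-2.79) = 191.15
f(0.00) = -2.54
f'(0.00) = -1.83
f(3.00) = 174.76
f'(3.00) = 188.79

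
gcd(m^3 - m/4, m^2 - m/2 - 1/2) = m + 1/2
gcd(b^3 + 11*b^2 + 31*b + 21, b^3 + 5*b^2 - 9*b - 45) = b + 3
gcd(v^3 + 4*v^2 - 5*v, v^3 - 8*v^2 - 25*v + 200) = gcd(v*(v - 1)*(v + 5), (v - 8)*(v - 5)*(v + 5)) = v + 5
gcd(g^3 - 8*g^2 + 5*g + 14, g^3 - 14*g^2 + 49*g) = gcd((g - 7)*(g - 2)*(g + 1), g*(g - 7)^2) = g - 7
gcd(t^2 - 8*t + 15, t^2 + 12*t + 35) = 1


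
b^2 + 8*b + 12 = (b + 2)*(b + 6)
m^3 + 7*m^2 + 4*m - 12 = (m - 1)*(m + 2)*(m + 6)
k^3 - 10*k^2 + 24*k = k*(k - 6)*(k - 4)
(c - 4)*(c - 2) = c^2 - 6*c + 8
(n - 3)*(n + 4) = n^2 + n - 12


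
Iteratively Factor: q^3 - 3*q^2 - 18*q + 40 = (q + 4)*(q^2 - 7*q + 10) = (q - 5)*(q + 4)*(q - 2)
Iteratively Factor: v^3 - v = (v - 1)*(v^2 + v) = (v - 1)*(v + 1)*(v)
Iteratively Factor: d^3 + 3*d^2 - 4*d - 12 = (d + 3)*(d^2 - 4) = (d - 2)*(d + 3)*(d + 2)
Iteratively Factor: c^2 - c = (c - 1)*(c)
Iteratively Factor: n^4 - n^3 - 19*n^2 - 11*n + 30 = (n + 2)*(n^3 - 3*n^2 - 13*n + 15) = (n - 1)*(n + 2)*(n^2 - 2*n - 15) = (n - 1)*(n + 2)*(n + 3)*(n - 5)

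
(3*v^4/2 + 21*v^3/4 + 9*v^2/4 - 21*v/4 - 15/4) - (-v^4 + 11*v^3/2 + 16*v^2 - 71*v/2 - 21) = 5*v^4/2 - v^3/4 - 55*v^2/4 + 121*v/4 + 69/4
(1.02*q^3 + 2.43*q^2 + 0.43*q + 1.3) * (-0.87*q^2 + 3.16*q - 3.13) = -0.8874*q^5 + 1.1091*q^4 + 4.1121*q^3 - 7.3781*q^2 + 2.7621*q - 4.069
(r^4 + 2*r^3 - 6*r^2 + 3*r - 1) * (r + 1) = r^5 + 3*r^4 - 4*r^3 - 3*r^2 + 2*r - 1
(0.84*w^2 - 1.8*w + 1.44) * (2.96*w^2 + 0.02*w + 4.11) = 2.4864*w^4 - 5.3112*w^3 + 7.6788*w^2 - 7.3692*w + 5.9184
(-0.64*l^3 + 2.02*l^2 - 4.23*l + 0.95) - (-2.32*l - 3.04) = -0.64*l^3 + 2.02*l^2 - 1.91*l + 3.99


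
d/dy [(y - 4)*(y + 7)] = 2*y + 3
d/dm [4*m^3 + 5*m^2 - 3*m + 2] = 12*m^2 + 10*m - 3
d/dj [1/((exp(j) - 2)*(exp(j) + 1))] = (1 - 2*exp(j))*exp(j)/(exp(4*j) - 2*exp(3*j) - 3*exp(2*j) + 4*exp(j) + 4)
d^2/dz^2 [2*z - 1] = 0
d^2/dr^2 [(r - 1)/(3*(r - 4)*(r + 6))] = 2*(r^3 - 3*r^2 + 66*r + 20)/(3*(r^6 + 6*r^5 - 60*r^4 - 280*r^3 + 1440*r^2 + 3456*r - 13824))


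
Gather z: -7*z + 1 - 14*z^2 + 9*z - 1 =-14*z^2 + 2*z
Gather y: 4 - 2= 2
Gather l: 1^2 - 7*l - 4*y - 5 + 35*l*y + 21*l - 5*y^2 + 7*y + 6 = l*(35*y + 14) - 5*y^2 + 3*y + 2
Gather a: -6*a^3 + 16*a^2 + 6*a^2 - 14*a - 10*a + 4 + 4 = -6*a^3 + 22*a^2 - 24*a + 8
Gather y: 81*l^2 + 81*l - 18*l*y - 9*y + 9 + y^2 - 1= 81*l^2 + 81*l + y^2 + y*(-18*l - 9) + 8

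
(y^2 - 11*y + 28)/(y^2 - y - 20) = (-y^2 + 11*y - 28)/(-y^2 + y + 20)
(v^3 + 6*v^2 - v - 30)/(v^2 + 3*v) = v + 3 - 10/v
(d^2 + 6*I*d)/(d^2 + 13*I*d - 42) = d/(d + 7*I)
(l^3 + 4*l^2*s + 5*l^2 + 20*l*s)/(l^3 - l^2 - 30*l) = (l + 4*s)/(l - 6)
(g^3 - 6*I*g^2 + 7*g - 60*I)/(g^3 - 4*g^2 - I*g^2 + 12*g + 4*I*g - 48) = (g - 5*I)/(g - 4)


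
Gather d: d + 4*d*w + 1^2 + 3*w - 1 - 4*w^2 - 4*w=d*(4*w + 1) - 4*w^2 - w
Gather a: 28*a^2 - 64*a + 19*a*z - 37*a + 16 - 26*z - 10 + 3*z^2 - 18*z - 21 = 28*a^2 + a*(19*z - 101) + 3*z^2 - 44*z - 15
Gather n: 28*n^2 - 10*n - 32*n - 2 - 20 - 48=28*n^2 - 42*n - 70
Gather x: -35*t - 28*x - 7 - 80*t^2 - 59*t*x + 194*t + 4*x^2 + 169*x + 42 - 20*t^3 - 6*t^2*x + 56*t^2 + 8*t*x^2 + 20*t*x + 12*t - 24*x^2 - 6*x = -20*t^3 - 24*t^2 + 171*t + x^2*(8*t - 20) + x*(-6*t^2 - 39*t + 135) + 35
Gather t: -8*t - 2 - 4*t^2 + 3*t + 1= -4*t^2 - 5*t - 1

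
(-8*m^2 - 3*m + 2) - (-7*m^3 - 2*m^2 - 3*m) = 7*m^3 - 6*m^2 + 2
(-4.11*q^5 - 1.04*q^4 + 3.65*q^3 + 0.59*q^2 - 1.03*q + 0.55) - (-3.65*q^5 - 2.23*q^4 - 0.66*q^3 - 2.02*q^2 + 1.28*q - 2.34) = -0.46*q^5 + 1.19*q^4 + 4.31*q^3 + 2.61*q^2 - 2.31*q + 2.89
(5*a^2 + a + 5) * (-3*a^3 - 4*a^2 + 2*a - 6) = -15*a^5 - 23*a^4 - 9*a^3 - 48*a^2 + 4*a - 30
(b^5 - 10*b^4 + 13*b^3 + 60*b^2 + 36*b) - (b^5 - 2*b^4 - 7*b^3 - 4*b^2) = -8*b^4 + 20*b^3 + 64*b^2 + 36*b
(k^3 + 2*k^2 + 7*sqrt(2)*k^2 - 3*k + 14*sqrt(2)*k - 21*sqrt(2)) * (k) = k^4 + 2*k^3 + 7*sqrt(2)*k^3 - 3*k^2 + 14*sqrt(2)*k^2 - 21*sqrt(2)*k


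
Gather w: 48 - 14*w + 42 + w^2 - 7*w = w^2 - 21*w + 90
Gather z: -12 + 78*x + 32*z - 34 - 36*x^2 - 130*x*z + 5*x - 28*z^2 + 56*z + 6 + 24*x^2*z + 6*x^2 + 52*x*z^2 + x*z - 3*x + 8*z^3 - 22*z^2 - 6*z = -30*x^2 + 80*x + 8*z^3 + z^2*(52*x - 50) + z*(24*x^2 - 129*x + 82) - 40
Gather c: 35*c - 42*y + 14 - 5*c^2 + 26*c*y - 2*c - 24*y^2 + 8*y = -5*c^2 + c*(26*y + 33) - 24*y^2 - 34*y + 14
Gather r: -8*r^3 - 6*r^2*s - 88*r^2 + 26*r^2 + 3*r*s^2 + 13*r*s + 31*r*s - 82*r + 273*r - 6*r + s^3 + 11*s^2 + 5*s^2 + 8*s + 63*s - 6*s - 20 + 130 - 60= -8*r^3 + r^2*(-6*s - 62) + r*(3*s^2 + 44*s + 185) + s^3 + 16*s^2 + 65*s + 50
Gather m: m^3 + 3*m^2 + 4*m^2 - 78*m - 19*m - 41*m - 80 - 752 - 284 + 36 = m^3 + 7*m^2 - 138*m - 1080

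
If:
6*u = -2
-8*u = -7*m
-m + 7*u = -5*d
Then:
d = 41/105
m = -8/21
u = -1/3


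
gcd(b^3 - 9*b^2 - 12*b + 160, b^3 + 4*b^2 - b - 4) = b + 4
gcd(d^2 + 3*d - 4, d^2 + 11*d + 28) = d + 4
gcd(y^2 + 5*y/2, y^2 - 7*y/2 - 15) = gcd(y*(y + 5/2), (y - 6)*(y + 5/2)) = y + 5/2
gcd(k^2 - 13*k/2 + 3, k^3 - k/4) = k - 1/2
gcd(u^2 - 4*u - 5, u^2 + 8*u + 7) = u + 1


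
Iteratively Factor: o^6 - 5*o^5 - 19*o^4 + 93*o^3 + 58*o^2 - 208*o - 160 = (o + 1)*(o^5 - 6*o^4 - 13*o^3 + 106*o^2 - 48*o - 160) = (o - 2)*(o + 1)*(o^4 - 4*o^3 - 21*o^2 + 64*o + 80) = (o - 2)*(o + 1)*(o + 4)*(o^3 - 8*o^2 + 11*o + 20) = (o - 2)*(o + 1)^2*(o + 4)*(o^2 - 9*o + 20) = (o - 5)*(o - 2)*(o + 1)^2*(o + 4)*(o - 4)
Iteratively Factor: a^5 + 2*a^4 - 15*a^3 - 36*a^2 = (a + 3)*(a^4 - a^3 - 12*a^2) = (a + 3)^2*(a^3 - 4*a^2) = a*(a + 3)^2*(a^2 - 4*a) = a*(a - 4)*(a + 3)^2*(a)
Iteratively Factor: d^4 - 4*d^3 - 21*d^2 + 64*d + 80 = (d - 4)*(d^3 - 21*d - 20) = (d - 4)*(d + 4)*(d^2 - 4*d - 5) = (d - 5)*(d - 4)*(d + 4)*(d + 1)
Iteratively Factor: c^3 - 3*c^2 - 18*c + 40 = (c - 5)*(c^2 + 2*c - 8) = (c - 5)*(c + 4)*(c - 2)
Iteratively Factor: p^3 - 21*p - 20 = (p - 5)*(p^2 + 5*p + 4) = (p - 5)*(p + 1)*(p + 4)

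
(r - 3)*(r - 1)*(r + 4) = r^3 - 13*r + 12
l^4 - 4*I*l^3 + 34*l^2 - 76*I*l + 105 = (l - 7*I)*(l - 3*I)*(l + I)*(l + 5*I)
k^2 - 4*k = k*(k - 4)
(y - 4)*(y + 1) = y^2 - 3*y - 4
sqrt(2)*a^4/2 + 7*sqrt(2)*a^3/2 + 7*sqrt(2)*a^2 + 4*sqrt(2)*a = a*(a + 2)*(a + 4)*(sqrt(2)*a/2 + sqrt(2)/2)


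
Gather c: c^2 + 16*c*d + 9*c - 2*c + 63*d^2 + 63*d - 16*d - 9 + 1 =c^2 + c*(16*d + 7) + 63*d^2 + 47*d - 8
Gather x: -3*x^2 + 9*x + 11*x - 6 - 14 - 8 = -3*x^2 + 20*x - 28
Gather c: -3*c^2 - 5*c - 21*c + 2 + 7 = -3*c^2 - 26*c + 9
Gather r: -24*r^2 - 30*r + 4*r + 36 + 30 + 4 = -24*r^2 - 26*r + 70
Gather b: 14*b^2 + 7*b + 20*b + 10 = 14*b^2 + 27*b + 10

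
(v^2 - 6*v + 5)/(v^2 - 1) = (v - 5)/(v + 1)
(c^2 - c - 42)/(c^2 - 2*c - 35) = (c + 6)/(c + 5)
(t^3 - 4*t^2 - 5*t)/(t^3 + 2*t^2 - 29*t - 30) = t/(t + 6)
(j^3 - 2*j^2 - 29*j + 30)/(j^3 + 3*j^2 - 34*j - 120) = (j - 1)/(j + 4)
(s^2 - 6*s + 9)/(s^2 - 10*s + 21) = (s - 3)/(s - 7)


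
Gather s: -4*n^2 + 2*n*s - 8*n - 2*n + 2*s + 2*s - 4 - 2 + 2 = -4*n^2 - 10*n + s*(2*n + 4) - 4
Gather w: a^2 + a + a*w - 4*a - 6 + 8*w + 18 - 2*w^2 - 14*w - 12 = a^2 - 3*a - 2*w^2 + w*(a - 6)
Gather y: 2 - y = 2 - y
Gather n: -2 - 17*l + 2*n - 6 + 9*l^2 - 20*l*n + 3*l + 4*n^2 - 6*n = 9*l^2 - 14*l + 4*n^2 + n*(-20*l - 4) - 8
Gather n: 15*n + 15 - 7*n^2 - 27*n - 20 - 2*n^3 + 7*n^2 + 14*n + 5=-2*n^3 + 2*n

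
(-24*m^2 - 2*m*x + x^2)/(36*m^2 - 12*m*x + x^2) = (4*m + x)/(-6*m + x)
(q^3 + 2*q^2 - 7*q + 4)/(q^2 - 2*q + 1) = q + 4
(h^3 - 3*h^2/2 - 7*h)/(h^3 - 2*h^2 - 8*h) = (h - 7/2)/(h - 4)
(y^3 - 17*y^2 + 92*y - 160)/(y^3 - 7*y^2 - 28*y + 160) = (y - 5)/(y + 5)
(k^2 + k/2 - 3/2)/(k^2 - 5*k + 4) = (k + 3/2)/(k - 4)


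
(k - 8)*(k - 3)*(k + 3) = k^3 - 8*k^2 - 9*k + 72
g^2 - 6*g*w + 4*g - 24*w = (g + 4)*(g - 6*w)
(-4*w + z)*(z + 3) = -4*w*z - 12*w + z^2 + 3*z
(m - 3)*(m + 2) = m^2 - m - 6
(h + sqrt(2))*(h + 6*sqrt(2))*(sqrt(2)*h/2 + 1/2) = sqrt(2)*h^3/2 + 15*h^2/2 + 19*sqrt(2)*h/2 + 6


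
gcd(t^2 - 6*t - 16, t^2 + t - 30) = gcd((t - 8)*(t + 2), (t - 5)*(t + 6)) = 1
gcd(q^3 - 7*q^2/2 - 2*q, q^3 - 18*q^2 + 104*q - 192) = q - 4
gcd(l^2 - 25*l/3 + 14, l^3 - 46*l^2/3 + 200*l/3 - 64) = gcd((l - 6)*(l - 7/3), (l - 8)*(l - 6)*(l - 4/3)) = l - 6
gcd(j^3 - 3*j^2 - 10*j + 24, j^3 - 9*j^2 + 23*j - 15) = 1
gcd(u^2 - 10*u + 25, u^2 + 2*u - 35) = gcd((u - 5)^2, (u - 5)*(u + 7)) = u - 5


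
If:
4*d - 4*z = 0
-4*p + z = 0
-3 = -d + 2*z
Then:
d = -3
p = -3/4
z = -3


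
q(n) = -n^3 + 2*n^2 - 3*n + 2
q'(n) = -3*n^2 + 4*n - 3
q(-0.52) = 4.24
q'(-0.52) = -5.89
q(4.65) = -69.25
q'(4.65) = -49.27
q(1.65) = -2.00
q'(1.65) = -4.57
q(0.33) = 1.19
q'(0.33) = -2.01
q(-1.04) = 8.41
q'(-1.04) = -10.40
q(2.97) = -15.47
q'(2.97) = -17.58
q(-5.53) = 248.86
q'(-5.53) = -116.86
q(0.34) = 1.17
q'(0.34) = -1.99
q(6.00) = -160.00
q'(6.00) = -87.00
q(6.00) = -160.00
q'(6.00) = -87.00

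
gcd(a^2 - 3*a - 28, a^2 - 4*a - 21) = a - 7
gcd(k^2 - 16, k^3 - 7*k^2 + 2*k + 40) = k - 4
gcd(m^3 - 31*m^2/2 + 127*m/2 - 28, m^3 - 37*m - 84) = m - 7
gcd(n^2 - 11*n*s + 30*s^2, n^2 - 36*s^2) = -n + 6*s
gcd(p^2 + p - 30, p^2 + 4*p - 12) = p + 6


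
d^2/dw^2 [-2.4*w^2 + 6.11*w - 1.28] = -4.80000000000000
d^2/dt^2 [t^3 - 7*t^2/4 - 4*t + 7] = 6*t - 7/2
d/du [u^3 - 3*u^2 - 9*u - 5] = 3*u^2 - 6*u - 9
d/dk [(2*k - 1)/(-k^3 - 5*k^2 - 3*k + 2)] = (4*k^3 + 7*k^2 - 10*k + 1)/(k^6 + 10*k^5 + 31*k^4 + 26*k^3 - 11*k^2 - 12*k + 4)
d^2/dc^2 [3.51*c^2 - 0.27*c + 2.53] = 7.02000000000000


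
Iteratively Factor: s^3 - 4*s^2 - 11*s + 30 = (s - 2)*(s^2 - 2*s - 15) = (s - 5)*(s - 2)*(s + 3)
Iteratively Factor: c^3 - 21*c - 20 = (c + 1)*(c^2 - c - 20) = (c - 5)*(c + 1)*(c + 4)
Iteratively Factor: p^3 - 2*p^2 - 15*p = (p)*(p^2 - 2*p - 15) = p*(p + 3)*(p - 5)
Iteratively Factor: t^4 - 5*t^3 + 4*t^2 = (t - 4)*(t^3 - t^2) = t*(t - 4)*(t^2 - t) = t*(t - 4)*(t - 1)*(t)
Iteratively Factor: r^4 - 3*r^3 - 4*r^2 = (r)*(r^3 - 3*r^2 - 4*r) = r*(r - 4)*(r^2 + r) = r^2*(r - 4)*(r + 1)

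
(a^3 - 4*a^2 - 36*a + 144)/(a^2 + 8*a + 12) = (a^2 - 10*a + 24)/(a + 2)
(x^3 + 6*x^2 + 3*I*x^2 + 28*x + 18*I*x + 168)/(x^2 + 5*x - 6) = (x^2 + 3*I*x + 28)/(x - 1)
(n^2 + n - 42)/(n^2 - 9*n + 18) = (n + 7)/(n - 3)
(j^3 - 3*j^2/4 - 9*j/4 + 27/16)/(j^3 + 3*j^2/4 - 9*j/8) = (j - 3/2)/j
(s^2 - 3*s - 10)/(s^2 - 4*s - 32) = (-s^2 + 3*s + 10)/(-s^2 + 4*s + 32)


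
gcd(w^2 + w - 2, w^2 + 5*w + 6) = w + 2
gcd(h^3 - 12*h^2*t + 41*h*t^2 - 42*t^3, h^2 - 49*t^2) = -h + 7*t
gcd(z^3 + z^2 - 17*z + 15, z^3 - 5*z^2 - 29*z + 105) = z^2 + 2*z - 15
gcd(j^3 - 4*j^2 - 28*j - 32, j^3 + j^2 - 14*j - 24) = j + 2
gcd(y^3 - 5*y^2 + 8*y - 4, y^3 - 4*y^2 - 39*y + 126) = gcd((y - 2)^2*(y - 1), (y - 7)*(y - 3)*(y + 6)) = 1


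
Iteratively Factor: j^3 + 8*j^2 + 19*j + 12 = (j + 4)*(j^2 + 4*j + 3) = (j + 3)*(j + 4)*(j + 1)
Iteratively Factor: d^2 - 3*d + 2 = (d - 2)*(d - 1)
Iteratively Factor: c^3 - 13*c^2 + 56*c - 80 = (c - 5)*(c^2 - 8*c + 16) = (c - 5)*(c - 4)*(c - 4)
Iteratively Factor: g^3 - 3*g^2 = (g)*(g^2 - 3*g) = g*(g - 3)*(g)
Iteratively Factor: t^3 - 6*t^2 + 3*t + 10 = (t - 5)*(t^2 - t - 2) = (t - 5)*(t + 1)*(t - 2)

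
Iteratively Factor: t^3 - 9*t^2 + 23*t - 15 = (t - 5)*(t^2 - 4*t + 3) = (t - 5)*(t - 1)*(t - 3)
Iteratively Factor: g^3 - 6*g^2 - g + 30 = (g - 3)*(g^2 - 3*g - 10) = (g - 3)*(g + 2)*(g - 5)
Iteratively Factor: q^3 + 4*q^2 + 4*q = (q)*(q^2 + 4*q + 4) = q*(q + 2)*(q + 2)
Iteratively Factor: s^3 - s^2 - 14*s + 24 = (s + 4)*(s^2 - 5*s + 6) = (s - 3)*(s + 4)*(s - 2)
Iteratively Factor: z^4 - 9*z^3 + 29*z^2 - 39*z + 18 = (z - 3)*(z^3 - 6*z^2 + 11*z - 6) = (z - 3)*(z - 1)*(z^2 - 5*z + 6) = (z - 3)^2*(z - 1)*(z - 2)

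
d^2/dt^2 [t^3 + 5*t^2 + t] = 6*t + 10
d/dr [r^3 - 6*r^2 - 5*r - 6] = 3*r^2 - 12*r - 5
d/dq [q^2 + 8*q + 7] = 2*q + 8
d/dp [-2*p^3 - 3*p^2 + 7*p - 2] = -6*p^2 - 6*p + 7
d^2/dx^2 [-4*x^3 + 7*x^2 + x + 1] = 14 - 24*x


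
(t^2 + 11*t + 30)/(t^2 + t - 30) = (t + 5)/(t - 5)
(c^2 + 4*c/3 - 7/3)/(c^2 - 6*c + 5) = (c + 7/3)/(c - 5)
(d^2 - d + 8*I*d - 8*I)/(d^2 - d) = (d + 8*I)/d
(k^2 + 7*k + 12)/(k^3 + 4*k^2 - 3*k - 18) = (k + 4)/(k^2 + k - 6)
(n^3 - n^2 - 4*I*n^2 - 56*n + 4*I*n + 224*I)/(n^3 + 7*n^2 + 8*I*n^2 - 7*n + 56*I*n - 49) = (n^2 - 4*n*(2 + I) + 32*I)/(n^2 + 8*I*n - 7)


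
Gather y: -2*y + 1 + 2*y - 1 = 0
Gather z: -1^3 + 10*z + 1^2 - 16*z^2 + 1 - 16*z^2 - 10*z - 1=-32*z^2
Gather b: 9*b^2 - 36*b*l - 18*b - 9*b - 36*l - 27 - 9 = 9*b^2 + b*(-36*l - 27) - 36*l - 36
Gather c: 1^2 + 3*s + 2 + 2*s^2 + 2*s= 2*s^2 + 5*s + 3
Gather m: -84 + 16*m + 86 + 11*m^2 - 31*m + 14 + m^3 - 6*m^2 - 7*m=m^3 + 5*m^2 - 22*m + 16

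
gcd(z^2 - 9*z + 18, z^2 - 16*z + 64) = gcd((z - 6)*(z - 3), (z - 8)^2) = 1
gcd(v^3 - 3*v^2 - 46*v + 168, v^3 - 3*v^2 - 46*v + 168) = v^3 - 3*v^2 - 46*v + 168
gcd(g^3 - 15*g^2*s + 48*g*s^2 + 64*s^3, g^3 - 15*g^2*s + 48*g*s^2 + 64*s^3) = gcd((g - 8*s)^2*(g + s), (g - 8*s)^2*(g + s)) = g^3 - 15*g^2*s + 48*g*s^2 + 64*s^3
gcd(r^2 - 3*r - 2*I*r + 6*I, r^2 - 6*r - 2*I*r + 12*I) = r - 2*I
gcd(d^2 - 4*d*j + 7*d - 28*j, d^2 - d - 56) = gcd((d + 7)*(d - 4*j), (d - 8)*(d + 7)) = d + 7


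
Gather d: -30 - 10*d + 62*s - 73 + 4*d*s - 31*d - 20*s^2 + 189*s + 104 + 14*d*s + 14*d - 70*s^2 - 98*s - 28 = d*(18*s - 27) - 90*s^2 + 153*s - 27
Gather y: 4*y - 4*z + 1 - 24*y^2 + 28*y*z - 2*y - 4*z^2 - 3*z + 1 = -24*y^2 + y*(28*z + 2) - 4*z^2 - 7*z + 2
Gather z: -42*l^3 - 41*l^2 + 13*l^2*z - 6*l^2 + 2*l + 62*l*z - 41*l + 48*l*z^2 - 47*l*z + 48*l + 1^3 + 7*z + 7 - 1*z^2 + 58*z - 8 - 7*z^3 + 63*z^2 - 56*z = -42*l^3 - 47*l^2 + 9*l - 7*z^3 + z^2*(48*l + 62) + z*(13*l^2 + 15*l + 9)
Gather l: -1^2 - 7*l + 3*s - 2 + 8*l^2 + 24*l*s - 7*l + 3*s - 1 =8*l^2 + l*(24*s - 14) + 6*s - 4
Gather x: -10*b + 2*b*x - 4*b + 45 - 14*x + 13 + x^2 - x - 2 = -14*b + x^2 + x*(2*b - 15) + 56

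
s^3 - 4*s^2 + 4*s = s*(s - 2)^2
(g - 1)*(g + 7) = g^2 + 6*g - 7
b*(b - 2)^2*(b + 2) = b^4 - 2*b^3 - 4*b^2 + 8*b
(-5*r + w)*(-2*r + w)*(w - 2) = 10*r^2*w - 20*r^2 - 7*r*w^2 + 14*r*w + w^3 - 2*w^2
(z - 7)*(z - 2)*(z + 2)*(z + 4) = z^4 - 3*z^3 - 32*z^2 + 12*z + 112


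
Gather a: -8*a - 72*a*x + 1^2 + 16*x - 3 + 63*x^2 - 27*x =a*(-72*x - 8) + 63*x^2 - 11*x - 2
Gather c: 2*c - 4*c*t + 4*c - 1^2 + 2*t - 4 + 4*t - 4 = c*(6 - 4*t) + 6*t - 9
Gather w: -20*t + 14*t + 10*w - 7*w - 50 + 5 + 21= -6*t + 3*w - 24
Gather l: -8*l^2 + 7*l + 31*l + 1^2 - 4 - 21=-8*l^2 + 38*l - 24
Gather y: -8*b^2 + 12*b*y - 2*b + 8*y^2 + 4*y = -8*b^2 - 2*b + 8*y^2 + y*(12*b + 4)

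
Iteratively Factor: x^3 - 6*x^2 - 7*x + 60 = (x + 3)*(x^2 - 9*x + 20) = (x - 5)*(x + 3)*(x - 4)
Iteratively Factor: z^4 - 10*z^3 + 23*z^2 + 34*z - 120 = (z - 5)*(z^3 - 5*z^2 - 2*z + 24) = (z - 5)*(z - 3)*(z^2 - 2*z - 8) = (z - 5)*(z - 4)*(z - 3)*(z + 2)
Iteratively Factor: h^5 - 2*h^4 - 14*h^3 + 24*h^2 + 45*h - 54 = (h - 3)*(h^4 + h^3 - 11*h^2 - 9*h + 18) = (h - 3)*(h + 2)*(h^3 - h^2 - 9*h + 9) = (h - 3)*(h + 2)*(h + 3)*(h^2 - 4*h + 3) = (h - 3)*(h - 1)*(h + 2)*(h + 3)*(h - 3)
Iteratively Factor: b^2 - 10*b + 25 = (b - 5)*(b - 5)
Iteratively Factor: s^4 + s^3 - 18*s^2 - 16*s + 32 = (s - 1)*(s^3 + 2*s^2 - 16*s - 32) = (s - 1)*(s + 2)*(s^2 - 16) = (s - 4)*(s - 1)*(s + 2)*(s + 4)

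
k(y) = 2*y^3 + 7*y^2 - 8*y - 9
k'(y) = 6*y^2 + 14*y - 8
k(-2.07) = 19.81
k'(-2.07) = -11.27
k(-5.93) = -132.46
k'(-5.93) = 119.97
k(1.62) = 4.91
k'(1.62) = 30.43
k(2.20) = 28.58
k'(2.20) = 51.84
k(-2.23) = 21.47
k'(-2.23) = -9.38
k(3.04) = 87.56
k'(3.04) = 90.01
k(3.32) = 114.79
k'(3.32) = 104.61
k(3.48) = 132.22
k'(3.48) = 113.38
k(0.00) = -9.00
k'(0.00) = -8.00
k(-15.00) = -5064.00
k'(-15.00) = 1132.00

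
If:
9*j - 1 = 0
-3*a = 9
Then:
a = -3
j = 1/9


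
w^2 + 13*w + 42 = (w + 6)*(w + 7)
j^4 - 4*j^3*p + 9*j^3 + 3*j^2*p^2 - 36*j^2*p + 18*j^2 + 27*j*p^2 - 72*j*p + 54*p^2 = (j + 3)*(j + 6)*(j - 3*p)*(j - p)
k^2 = k^2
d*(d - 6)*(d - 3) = d^3 - 9*d^2 + 18*d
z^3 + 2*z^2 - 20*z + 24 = (z - 2)^2*(z + 6)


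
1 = 1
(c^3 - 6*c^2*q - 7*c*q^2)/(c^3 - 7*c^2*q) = (c + q)/c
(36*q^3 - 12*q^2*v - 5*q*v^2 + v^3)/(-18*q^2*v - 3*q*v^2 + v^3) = (-2*q + v)/v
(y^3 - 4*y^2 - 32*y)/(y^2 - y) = (y^2 - 4*y - 32)/(y - 1)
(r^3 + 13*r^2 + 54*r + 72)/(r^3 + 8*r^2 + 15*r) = (r^2 + 10*r + 24)/(r*(r + 5))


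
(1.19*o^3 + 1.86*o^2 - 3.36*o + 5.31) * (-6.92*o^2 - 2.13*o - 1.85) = -8.2348*o^5 - 15.4059*o^4 + 17.0879*o^3 - 33.0294*o^2 - 5.0943*o - 9.8235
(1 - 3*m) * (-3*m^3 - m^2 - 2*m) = 9*m^4 + 5*m^2 - 2*m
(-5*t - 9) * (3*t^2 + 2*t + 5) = -15*t^3 - 37*t^2 - 43*t - 45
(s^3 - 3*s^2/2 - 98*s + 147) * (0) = 0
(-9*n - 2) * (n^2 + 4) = -9*n^3 - 2*n^2 - 36*n - 8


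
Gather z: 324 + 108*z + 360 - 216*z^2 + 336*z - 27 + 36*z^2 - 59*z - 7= -180*z^2 + 385*z + 650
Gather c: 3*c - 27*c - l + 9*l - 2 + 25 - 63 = -24*c + 8*l - 40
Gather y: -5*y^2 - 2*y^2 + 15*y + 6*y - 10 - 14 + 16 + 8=-7*y^2 + 21*y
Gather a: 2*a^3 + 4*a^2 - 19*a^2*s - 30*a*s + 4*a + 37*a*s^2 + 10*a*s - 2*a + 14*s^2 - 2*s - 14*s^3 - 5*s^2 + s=2*a^3 + a^2*(4 - 19*s) + a*(37*s^2 - 20*s + 2) - 14*s^3 + 9*s^2 - s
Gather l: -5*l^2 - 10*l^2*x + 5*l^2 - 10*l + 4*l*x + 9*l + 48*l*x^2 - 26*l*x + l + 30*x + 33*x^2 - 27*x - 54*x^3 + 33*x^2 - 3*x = -10*l^2*x + l*(48*x^2 - 22*x) - 54*x^3 + 66*x^2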